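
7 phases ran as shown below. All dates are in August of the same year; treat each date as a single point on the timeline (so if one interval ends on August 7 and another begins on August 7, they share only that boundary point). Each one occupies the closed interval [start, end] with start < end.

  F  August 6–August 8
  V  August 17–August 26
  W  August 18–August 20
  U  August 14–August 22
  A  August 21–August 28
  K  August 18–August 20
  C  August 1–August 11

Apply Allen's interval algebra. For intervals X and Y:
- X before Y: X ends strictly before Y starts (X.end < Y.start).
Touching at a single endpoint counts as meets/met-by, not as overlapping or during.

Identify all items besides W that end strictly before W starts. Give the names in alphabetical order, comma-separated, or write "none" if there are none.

Target W = [August 18, August 20].
A [August 21, August 28] → after → no.
C [August 1, August 11] → before → yes.
F [August 6, August 8] → before → yes.
K [August 18, August 20] → equals → no.
U [August 14, August 22] → contains → no.
V [August 17, August 26] → contains → no.
Result: C, F.

C, F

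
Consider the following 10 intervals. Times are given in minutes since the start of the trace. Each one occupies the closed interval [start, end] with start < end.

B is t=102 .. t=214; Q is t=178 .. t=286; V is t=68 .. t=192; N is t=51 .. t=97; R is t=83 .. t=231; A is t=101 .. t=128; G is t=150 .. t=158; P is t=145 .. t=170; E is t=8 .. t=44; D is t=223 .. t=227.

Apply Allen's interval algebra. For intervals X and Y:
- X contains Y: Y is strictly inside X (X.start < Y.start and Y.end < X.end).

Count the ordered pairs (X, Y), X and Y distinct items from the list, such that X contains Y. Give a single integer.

12

Checking all 90 ordered pairs for relation 'contains'; matching pairs in alphabetical order:
(B, G): B contains G ✓
(B, P): B contains P ✓
(P, G): P contains G ✓
(Q, D): Q contains D ✓
(R, A): R contains A ✓
(R, B): R contains B ✓
(R, D): R contains D ✓
(R, G): R contains G ✓
(R, P): R contains P ✓
(V, A): V contains A ✓
(V, G): V contains G ✓
(V, P): V contains P ✓
Count: 12.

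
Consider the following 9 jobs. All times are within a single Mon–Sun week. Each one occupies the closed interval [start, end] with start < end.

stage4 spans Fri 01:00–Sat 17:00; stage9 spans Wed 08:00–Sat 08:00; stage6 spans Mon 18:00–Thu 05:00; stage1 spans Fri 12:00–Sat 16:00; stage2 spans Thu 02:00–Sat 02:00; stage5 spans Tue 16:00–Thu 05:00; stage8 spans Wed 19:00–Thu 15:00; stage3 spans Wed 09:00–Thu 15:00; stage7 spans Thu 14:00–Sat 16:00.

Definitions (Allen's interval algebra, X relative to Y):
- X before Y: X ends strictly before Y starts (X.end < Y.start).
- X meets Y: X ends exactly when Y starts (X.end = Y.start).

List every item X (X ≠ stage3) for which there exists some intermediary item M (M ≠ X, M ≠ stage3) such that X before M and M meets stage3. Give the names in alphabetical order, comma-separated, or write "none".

none

Target stage3 = [Wed 09:00, Thu 15:00].
Intermediaries M with M meets stage3: none.
Union: none.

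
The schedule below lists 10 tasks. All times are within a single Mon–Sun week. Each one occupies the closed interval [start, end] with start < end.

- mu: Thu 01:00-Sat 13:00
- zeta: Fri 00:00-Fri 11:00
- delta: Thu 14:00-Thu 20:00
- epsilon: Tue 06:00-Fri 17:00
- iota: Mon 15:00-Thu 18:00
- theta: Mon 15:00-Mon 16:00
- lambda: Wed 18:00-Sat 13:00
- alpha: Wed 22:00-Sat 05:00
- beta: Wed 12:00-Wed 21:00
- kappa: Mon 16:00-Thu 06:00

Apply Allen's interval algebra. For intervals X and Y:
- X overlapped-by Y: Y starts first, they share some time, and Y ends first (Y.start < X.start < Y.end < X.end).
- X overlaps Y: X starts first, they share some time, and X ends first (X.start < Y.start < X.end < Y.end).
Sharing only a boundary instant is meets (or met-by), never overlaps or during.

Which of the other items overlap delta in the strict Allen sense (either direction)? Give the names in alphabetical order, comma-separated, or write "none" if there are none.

Target delta = [Thu 14:00, Thu 20:00].
alpha [Wed 22:00, Sat 05:00] → contains → no.
beta [Wed 12:00, Wed 21:00] → before → no.
epsilon [Tue 06:00, Fri 17:00] → contains → no.
iota [Mon 15:00, Thu 18:00] → overlaps → yes.
kappa [Mon 16:00, Thu 06:00] → before → no.
lambda [Wed 18:00, Sat 13:00] → contains → no.
mu [Thu 01:00, Sat 13:00] → contains → no.
theta [Mon 15:00, Mon 16:00] → before → no.
zeta [Fri 00:00, Fri 11:00] → after → no.
Result: iota.

iota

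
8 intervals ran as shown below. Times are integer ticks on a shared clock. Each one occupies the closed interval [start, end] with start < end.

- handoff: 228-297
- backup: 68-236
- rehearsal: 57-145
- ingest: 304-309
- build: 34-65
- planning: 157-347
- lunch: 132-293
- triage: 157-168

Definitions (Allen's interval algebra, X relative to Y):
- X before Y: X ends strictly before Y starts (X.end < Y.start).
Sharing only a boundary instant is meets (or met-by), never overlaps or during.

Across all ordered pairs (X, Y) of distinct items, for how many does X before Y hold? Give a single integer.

Checking all 56 ordered pairs for relation 'before'; matching pairs in alphabetical order:
(backup, ingest): backup before ingest ✓
(build, backup): build before backup ✓
(build, handoff): build before handoff ✓
(build, ingest): build before ingest ✓
(build, lunch): build before lunch ✓
(build, planning): build before planning ✓
(build, triage): build before triage ✓
(handoff, ingest): handoff before ingest ✓
(lunch, ingest): lunch before ingest ✓
(rehearsal, handoff): rehearsal before handoff ✓
(rehearsal, ingest): rehearsal before ingest ✓
(rehearsal, planning): rehearsal before planning ✓
(rehearsal, triage): rehearsal before triage ✓
(triage, handoff): triage before handoff ✓
(triage, ingest): triage before ingest ✓
Count: 15.

15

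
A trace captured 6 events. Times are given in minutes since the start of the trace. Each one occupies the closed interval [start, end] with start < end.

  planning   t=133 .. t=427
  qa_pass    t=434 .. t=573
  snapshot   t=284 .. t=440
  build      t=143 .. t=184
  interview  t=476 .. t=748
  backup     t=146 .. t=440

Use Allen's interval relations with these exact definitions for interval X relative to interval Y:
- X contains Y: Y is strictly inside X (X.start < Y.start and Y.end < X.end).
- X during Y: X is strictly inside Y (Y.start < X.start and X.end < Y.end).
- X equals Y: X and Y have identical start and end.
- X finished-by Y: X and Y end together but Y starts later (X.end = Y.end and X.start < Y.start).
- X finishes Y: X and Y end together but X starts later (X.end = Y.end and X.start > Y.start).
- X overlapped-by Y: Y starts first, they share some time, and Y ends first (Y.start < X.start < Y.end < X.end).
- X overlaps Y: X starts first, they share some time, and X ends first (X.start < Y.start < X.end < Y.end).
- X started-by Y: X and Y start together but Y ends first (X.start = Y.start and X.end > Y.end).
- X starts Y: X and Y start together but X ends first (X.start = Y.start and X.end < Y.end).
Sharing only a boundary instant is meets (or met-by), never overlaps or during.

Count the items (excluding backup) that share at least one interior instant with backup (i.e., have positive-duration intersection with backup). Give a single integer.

4

Target backup = [t=146, t=440].
build [t=143, t=184] → overlaps → counts.
interview [t=476, t=748] → after → no.
planning [t=133, t=427] → overlaps → counts.
qa_pass [t=434, t=573] → overlapped-by → counts.
snapshot [t=284, t=440] → finishes → counts.
Total: 4.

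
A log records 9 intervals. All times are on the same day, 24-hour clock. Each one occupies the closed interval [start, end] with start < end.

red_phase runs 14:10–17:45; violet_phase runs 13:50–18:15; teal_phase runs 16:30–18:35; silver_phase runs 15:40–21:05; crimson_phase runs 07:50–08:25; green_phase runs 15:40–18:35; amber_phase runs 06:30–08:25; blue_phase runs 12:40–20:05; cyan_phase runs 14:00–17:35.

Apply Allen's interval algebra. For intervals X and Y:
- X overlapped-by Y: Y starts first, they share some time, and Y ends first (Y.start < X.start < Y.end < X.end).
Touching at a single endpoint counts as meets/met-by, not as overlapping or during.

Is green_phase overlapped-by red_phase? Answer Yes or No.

green_phase = [15:40, 18:35], red_phase = [14:10, 17:45].
Actual relation of green_phase to red_phase: overlapped-by.
Asked whether 'overlapped-by' holds → Yes.

Yes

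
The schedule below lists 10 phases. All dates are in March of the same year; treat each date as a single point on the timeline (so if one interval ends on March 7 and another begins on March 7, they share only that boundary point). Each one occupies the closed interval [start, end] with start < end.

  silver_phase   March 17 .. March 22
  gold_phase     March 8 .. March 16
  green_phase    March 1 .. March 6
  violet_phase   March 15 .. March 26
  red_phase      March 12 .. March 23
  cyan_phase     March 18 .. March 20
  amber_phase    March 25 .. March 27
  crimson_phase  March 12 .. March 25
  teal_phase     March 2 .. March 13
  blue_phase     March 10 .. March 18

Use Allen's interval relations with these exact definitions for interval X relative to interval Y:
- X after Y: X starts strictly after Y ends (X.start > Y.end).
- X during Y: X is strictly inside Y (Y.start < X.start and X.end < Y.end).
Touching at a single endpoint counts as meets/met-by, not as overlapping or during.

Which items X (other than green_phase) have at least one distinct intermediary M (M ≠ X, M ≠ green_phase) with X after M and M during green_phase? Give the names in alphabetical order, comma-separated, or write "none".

none

Target green_phase = [March 1, March 6].
Intermediaries M with M during green_phase: none.
Union: none.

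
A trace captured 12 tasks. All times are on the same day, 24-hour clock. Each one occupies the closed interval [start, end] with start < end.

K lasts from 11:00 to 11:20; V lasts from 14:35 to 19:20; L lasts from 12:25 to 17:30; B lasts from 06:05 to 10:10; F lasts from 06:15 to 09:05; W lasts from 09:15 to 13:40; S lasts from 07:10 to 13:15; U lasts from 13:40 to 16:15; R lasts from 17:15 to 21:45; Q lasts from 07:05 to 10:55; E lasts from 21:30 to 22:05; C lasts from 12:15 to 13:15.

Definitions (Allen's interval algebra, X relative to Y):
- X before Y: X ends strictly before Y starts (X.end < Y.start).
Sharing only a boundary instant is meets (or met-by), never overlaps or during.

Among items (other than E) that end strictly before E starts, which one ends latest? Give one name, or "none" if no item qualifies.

Target E = [21:30, 22:05].
B [06:05, 10:10] → before → candidate.
C [12:15, 13:15] → before → candidate.
F [06:15, 09:05] → before → candidate.
K [11:00, 11:20] → before → candidate.
L [12:25, 17:30] → before → candidate.
Q [07:05, 10:55] → before → candidate.
R [17:15, 21:45] → overlaps → excluded.
S [07:10, 13:15] → before → candidate.
U [13:40, 16:15] → before → candidate.
V [14:35, 19:20] → before → candidate.
W [09:15, 13:40] → before → candidate.
Among candidates, latest end is 19:20 → V.

V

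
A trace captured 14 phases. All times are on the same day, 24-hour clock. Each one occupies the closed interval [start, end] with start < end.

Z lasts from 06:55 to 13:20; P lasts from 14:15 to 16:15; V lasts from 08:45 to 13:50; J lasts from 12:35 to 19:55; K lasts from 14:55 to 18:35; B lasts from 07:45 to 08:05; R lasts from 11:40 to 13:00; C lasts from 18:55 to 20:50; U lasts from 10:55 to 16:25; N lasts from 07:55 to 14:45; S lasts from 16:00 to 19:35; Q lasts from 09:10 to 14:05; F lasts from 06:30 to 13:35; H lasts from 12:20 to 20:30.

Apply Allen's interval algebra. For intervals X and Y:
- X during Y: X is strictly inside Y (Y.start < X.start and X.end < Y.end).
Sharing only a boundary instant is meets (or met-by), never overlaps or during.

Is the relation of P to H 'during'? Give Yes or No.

P = [14:15, 16:15], H = [12:20, 20:30].
Actual relation of P to H: during.
Asked whether 'during' holds → Yes.

Yes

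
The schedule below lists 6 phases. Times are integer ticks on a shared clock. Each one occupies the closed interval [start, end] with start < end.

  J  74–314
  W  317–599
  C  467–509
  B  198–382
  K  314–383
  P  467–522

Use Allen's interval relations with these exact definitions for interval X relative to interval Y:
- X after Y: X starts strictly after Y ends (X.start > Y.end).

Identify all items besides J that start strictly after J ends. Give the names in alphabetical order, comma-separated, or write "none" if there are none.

C, P, W

Target J = [74, 314].
B [198, 382] → overlapped-by → no.
C [467, 509] → after → yes.
K [314, 383] → met-by → no.
P [467, 522] → after → yes.
W [317, 599] → after → yes.
Result: C, P, W.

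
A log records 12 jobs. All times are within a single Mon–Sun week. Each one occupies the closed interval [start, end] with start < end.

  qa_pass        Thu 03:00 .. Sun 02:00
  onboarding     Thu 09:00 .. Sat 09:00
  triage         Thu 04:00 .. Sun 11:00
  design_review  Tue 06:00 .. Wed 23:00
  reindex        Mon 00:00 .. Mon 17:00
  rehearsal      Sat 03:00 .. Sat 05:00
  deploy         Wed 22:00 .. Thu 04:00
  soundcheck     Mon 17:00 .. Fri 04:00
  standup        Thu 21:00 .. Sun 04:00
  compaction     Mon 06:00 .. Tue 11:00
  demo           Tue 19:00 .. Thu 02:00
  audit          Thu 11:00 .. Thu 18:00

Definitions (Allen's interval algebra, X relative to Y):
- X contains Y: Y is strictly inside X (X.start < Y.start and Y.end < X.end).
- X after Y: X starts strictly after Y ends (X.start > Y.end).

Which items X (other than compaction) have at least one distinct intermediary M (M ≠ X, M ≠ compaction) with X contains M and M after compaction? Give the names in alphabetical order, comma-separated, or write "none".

onboarding, qa_pass, soundcheck, standup, triage

Target compaction = [Mon 06:00, Tue 11:00].
Intermediaries M with M after compaction: audit, demo, deploy, onboarding, qa_pass, rehearsal, standup, triage.
Via audit — items with X contains audit: onboarding, qa_pass, soundcheck, triage.
Via demo — items with X contains demo: soundcheck.
Via deploy — items with X contains deploy: soundcheck.
Via onboarding — items with X contains onboarding: qa_pass, triage.
Via qa_pass — items with X contains qa_pass: none.
Via rehearsal — items with X contains rehearsal: onboarding, qa_pass, standup, triage.
Via standup — items with X contains standup: triage.
Via triage — items with X contains triage: none.
Union: onboarding, qa_pass, soundcheck, standup, triage.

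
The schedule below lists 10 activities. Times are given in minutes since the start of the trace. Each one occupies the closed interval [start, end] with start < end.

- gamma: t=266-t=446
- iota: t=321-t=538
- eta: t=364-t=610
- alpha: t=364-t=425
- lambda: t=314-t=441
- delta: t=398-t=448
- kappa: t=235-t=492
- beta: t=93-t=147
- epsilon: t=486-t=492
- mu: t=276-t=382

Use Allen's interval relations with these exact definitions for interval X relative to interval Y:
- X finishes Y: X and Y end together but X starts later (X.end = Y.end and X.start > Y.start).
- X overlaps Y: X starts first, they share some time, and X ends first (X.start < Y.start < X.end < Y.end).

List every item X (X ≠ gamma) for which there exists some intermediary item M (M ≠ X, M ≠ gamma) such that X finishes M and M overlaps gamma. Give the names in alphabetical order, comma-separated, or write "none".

none

Target gamma = [t=266, t=446].
Intermediaries M with M overlaps gamma: none.
Union: none.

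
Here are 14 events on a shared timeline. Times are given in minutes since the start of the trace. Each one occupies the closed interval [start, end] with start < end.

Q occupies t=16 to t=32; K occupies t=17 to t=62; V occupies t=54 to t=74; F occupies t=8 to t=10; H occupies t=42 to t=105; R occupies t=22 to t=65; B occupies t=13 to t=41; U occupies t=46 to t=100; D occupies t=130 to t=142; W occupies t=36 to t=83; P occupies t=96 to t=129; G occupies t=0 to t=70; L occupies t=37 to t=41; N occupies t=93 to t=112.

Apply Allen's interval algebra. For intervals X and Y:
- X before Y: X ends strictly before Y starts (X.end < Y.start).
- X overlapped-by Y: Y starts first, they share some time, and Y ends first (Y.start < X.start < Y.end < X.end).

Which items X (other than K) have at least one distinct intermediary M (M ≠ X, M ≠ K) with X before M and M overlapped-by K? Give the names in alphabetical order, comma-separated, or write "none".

B, F, L, Q

Target K = [t=17, t=62].
Intermediaries M with M overlapped-by K: H, R, U, V, W.
Via H — items with X before H: B, F, L, Q.
Via R — items with X before R: F.
Via U — items with X before U: B, F, L, Q.
Via V — items with X before V: B, F, L, Q.
Via W — items with X before W: F, Q.
Union: B, F, L, Q.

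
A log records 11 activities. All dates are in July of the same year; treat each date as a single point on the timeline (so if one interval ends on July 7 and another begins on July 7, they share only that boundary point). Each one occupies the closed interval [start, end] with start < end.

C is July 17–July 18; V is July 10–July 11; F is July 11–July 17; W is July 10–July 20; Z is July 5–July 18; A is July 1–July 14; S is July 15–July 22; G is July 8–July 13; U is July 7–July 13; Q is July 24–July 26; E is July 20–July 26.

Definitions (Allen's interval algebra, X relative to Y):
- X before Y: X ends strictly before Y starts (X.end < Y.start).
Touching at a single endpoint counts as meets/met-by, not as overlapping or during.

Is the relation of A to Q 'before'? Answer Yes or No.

Yes

A = [July 1, July 14], Q = [July 24, July 26].
Actual relation of A to Q: before.
Asked whether 'before' holds → Yes.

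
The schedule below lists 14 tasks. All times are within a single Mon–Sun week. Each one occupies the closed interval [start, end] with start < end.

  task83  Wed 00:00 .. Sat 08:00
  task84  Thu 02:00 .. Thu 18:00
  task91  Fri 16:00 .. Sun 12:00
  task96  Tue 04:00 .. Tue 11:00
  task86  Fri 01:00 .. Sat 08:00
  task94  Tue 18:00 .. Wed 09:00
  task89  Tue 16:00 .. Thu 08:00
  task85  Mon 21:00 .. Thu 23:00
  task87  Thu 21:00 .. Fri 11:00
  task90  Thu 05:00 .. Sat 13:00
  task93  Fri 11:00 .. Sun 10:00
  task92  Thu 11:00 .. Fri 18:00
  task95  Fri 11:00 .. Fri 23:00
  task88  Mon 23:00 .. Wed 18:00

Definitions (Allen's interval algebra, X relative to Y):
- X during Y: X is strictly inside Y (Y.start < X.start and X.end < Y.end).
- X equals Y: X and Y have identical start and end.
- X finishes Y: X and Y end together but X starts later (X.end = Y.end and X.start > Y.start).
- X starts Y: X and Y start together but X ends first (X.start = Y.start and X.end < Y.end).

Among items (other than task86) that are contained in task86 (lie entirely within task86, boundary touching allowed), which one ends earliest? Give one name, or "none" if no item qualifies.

task95

Target task86 = [Fri 01:00, Sat 08:00].
task83 [Wed 00:00, Sat 08:00] → finished-by → excluded.
task84 [Thu 02:00, Thu 18:00] → before → excluded.
task85 [Mon 21:00, Thu 23:00] → before → excluded.
task87 [Thu 21:00, Fri 11:00] → overlaps → excluded.
task88 [Mon 23:00, Wed 18:00] → before → excluded.
task89 [Tue 16:00, Thu 08:00] → before → excluded.
task90 [Thu 05:00, Sat 13:00] → contains → excluded.
task91 [Fri 16:00, Sun 12:00] → overlapped-by → excluded.
task92 [Thu 11:00, Fri 18:00] → overlaps → excluded.
task93 [Fri 11:00, Sun 10:00] → overlapped-by → excluded.
task94 [Tue 18:00, Wed 09:00] → before → excluded.
task95 [Fri 11:00, Fri 23:00] → during → candidate.
task96 [Tue 04:00, Tue 11:00] → before → excluded.
Among candidates, earliest end is Fri 23:00 → task95.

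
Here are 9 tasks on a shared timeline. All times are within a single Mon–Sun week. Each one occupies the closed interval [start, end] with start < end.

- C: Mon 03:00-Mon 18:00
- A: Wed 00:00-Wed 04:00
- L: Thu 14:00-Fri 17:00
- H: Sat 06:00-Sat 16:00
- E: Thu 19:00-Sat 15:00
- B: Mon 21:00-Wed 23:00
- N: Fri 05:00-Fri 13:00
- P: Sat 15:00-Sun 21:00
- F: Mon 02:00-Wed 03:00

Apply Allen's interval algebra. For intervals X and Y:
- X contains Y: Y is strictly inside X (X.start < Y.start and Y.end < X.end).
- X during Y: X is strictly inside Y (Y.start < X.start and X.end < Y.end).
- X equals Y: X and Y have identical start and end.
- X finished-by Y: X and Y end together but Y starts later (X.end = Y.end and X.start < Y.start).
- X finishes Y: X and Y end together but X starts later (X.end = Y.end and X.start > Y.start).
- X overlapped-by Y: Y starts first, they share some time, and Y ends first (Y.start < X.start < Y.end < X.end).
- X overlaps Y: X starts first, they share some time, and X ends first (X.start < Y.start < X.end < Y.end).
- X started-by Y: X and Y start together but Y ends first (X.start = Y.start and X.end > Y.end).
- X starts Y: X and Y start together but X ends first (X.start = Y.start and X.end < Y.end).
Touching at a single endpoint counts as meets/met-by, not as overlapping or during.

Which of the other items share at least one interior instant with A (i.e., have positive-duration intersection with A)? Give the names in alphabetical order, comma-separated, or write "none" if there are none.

B, F

Target A = [Wed 00:00, Wed 04:00].
B [Mon 21:00, Wed 23:00] → contains → yes.
C [Mon 03:00, Mon 18:00] → before → no.
E [Thu 19:00, Sat 15:00] → after → no.
F [Mon 02:00, Wed 03:00] → overlaps → yes.
H [Sat 06:00, Sat 16:00] → after → no.
L [Thu 14:00, Fri 17:00] → after → no.
N [Fri 05:00, Fri 13:00] → after → no.
P [Sat 15:00, Sun 21:00] → after → no.
Result: B, F.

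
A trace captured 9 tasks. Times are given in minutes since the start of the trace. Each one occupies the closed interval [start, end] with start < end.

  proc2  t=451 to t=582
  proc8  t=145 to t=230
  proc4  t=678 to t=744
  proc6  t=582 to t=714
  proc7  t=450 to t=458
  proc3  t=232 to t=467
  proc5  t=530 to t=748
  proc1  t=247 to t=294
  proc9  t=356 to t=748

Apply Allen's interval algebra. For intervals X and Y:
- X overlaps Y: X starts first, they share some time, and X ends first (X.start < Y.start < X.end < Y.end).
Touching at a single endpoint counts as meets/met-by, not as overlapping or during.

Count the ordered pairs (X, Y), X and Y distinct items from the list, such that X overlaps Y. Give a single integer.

Checking all 72 ordered pairs for relation 'overlaps'; matching pairs in alphabetical order:
(proc2, proc5): proc2 overlaps proc5 ✓
(proc3, proc2): proc3 overlaps proc2 ✓
(proc3, proc9): proc3 overlaps proc9 ✓
(proc6, proc4): proc6 overlaps proc4 ✓
(proc7, proc2): proc7 overlaps proc2 ✓
Count: 5.

5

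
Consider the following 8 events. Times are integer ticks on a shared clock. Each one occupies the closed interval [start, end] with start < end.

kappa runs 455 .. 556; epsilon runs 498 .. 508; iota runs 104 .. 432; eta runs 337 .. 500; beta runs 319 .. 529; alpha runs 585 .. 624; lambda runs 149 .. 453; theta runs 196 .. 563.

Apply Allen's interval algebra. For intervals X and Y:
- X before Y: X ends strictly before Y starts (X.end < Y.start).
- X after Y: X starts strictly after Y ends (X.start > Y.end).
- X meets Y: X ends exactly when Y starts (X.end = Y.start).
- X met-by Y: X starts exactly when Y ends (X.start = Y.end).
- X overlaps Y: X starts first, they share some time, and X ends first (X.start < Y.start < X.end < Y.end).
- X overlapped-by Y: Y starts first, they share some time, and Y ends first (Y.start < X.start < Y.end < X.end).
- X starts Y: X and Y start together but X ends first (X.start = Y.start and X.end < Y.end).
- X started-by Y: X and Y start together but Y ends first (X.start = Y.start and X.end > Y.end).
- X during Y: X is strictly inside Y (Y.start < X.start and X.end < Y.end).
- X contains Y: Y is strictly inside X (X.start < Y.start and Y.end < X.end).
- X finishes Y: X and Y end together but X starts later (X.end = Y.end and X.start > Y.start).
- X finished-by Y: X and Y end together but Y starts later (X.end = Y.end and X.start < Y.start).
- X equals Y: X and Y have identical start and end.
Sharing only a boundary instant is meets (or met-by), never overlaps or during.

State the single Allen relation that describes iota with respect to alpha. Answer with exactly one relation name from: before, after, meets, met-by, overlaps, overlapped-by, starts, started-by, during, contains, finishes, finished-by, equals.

before

iota = [104, 432]; alpha = [585, 624].
Compare endpoints: iota.start < alpha.start, iota.start < alpha.end, iota.end < alpha.start, iota.end < alpha.end.
That pattern is 'before'.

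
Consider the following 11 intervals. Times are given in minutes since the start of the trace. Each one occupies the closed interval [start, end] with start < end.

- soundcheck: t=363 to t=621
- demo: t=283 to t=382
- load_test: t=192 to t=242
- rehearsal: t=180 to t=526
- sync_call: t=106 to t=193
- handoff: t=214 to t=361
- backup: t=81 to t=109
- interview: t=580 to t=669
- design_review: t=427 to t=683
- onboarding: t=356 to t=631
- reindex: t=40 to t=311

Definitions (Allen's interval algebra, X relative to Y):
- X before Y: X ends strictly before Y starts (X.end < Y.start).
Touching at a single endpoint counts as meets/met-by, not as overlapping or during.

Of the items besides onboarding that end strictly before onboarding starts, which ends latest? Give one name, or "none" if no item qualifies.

Target onboarding = [t=356, t=631].
backup [t=81, t=109] → before → candidate.
demo [t=283, t=382] → overlaps → excluded.
design_review [t=427, t=683] → overlapped-by → excluded.
handoff [t=214, t=361] → overlaps → excluded.
interview [t=580, t=669] → overlapped-by → excluded.
load_test [t=192, t=242] → before → candidate.
rehearsal [t=180, t=526] → overlaps → excluded.
reindex [t=40, t=311] → before → candidate.
soundcheck [t=363, t=621] → during → excluded.
sync_call [t=106, t=193] → before → candidate.
Among candidates, latest end is t=311 → reindex.

reindex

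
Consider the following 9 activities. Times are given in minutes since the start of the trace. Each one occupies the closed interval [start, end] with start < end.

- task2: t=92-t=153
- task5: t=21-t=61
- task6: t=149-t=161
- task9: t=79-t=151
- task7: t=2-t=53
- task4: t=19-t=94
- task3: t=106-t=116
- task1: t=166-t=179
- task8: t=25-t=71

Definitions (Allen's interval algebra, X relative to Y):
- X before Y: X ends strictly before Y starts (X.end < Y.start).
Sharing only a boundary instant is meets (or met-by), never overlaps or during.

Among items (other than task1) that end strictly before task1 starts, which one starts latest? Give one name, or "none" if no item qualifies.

task6

Target task1 = [t=166, t=179].
task2 [t=92, t=153] → before → candidate.
task3 [t=106, t=116] → before → candidate.
task4 [t=19, t=94] → before → candidate.
task5 [t=21, t=61] → before → candidate.
task6 [t=149, t=161] → before → candidate.
task7 [t=2, t=53] → before → candidate.
task8 [t=25, t=71] → before → candidate.
task9 [t=79, t=151] → before → candidate.
Among candidates, latest start is t=149 → task6.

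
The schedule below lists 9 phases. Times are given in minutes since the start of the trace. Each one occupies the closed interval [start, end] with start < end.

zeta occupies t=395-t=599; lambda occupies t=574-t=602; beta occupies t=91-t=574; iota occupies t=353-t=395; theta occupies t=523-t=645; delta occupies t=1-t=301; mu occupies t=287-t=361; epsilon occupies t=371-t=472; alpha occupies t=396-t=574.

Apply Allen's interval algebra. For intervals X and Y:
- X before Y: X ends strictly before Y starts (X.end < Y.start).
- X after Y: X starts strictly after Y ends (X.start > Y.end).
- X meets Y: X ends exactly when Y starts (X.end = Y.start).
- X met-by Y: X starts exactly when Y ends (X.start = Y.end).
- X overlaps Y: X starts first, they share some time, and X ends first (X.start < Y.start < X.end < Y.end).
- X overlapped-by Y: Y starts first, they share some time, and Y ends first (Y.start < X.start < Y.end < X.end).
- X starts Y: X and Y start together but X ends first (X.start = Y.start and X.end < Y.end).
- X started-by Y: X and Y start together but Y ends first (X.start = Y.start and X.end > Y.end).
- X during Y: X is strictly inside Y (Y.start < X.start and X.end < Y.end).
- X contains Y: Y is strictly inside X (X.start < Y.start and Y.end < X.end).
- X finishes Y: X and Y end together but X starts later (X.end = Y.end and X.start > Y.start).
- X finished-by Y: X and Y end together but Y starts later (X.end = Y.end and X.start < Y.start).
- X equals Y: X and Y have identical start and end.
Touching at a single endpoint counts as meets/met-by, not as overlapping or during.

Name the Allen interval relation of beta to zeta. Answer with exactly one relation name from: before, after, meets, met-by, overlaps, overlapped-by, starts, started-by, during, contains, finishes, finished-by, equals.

overlaps

beta = [t=91, t=574]; zeta = [t=395, t=599].
Compare endpoints: beta.start < zeta.start, beta.start < zeta.end, beta.end > zeta.start, beta.end < zeta.end.
That pattern is 'overlaps'.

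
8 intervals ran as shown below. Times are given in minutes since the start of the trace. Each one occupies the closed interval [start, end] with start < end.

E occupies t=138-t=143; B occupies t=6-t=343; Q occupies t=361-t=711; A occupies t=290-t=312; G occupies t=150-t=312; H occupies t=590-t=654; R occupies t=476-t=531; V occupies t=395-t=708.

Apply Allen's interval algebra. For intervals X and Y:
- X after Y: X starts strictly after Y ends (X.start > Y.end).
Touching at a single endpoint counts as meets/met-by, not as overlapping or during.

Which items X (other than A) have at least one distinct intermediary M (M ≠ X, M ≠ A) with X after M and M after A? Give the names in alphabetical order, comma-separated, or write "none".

H

Target A = [t=290, t=312].
Intermediaries M with M after A: H, Q, R, V.
Via H — items with X after H: none.
Via Q — items with X after Q: none.
Via R — items with X after R: H.
Via V — items with X after V: none.
Union: H.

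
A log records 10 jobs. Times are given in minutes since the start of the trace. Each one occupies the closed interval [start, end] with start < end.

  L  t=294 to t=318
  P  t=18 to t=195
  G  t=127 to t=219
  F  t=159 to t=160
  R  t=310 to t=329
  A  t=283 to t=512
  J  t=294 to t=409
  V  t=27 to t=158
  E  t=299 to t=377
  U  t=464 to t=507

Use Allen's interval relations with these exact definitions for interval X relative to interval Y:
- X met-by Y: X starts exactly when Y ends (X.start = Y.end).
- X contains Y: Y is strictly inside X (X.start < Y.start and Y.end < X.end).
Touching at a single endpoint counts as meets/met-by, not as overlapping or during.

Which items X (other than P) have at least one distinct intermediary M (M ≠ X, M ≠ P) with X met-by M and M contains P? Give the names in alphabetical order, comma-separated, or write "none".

none

Target P = [t=18, t=195].
Intermediaries M with M contains P: none.
Union: none.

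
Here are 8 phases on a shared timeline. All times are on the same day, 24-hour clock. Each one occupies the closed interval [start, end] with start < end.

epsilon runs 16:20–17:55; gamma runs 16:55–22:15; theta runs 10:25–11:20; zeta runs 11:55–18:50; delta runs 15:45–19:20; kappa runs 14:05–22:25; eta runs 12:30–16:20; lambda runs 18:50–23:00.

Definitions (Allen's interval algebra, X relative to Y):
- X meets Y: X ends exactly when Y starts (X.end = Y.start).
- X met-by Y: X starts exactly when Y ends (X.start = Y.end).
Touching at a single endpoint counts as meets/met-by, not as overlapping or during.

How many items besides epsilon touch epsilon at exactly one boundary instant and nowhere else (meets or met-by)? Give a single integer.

Target epsilon = [16:20, 17:55].
delta [15:45, 19:20] → contains → no.
eta [12:30, 16:20] → meets → counts.
gamma [16:55, 22:15] → overlapped-by → no.
kappa [14:05, 22:25] → contains → no.
lambda [18:50, 23:00] → after → no.
theta [10:25, 11:20] → before → no.
zeta [11:55, 18:50] → contains → no.
Total: 1.

1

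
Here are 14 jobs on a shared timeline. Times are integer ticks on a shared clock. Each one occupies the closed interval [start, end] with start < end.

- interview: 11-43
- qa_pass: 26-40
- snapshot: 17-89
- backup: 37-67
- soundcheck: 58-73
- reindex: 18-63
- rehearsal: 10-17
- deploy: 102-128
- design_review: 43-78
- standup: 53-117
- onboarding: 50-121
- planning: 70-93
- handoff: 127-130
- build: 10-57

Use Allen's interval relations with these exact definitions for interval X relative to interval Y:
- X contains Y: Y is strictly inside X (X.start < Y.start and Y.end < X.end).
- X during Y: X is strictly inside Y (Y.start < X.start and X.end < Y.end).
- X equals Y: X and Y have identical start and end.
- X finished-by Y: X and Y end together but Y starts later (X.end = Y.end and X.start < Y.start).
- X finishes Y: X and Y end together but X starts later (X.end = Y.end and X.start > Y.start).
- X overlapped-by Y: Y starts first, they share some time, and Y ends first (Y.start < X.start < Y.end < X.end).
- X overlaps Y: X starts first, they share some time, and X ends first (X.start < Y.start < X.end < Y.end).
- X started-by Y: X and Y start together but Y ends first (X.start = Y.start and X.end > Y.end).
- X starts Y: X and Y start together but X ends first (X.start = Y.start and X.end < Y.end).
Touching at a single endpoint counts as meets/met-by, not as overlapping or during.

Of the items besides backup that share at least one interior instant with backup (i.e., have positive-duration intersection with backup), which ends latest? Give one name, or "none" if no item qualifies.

Target backup = [37, 67].
build [10, 57] → overlaps → candidate.
deploy [102, 128] → after → excluded.
design_review [43, 78] → overlapped-by → candidate.
handoff [127, 130] → after → excluded.
interview [11, 43] → overlaps → candidate.
onboarding [50, 121] → overlapped-by → candidate.
planning [70, 93] → after → excluded.
qa_pass [26, 40] → overlaps → candidate.
rehearsal [10, 17] → before → excluded.
reindex [18, 63] → overlaps → candidate.
snapshot [17, 89] → contains → candidate.
soundcheck [58, 73] → overlapped-by → candidate.
standup [53, 117] → overlapped-by → candidate.
Among candidates, latest end is 121 → onboarding.

onboarding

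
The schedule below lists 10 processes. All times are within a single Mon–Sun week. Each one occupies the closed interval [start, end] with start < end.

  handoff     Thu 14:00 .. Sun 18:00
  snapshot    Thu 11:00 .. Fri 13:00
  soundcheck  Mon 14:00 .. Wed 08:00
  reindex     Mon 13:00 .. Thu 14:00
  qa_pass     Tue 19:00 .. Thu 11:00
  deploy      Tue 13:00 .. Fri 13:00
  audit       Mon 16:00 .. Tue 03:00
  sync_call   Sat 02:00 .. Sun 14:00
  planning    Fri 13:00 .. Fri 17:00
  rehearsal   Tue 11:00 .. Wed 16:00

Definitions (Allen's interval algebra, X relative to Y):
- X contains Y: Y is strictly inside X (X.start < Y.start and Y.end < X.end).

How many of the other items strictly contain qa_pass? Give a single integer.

2

Target qa_pass = [Tue 19:00, Thu 11:00].
audit [Mon 16:00, Tue 03:00] → before → no.
deploy [Tue 13:00, Fri 13:00] → contains → counts.
handoff [Thu 14:00, Sun 18:00] → after → no.
planning [Fri 13:00, Fri 17:00] → after → no.
rehearsal [Tue 11:00, Wed 16:00] → overlaps → no.
reindex [Mon 13:00, Thu 14:00] → contains → counts.
snapshot [Thu 11:00, Fri 13:00] → met-by → no.
soundcheck [Mon 14:00, Wed 08:00] → overlaps → no.
sync_call [Sat 02:00, Sun 14:00] → after → no.
Total: 2.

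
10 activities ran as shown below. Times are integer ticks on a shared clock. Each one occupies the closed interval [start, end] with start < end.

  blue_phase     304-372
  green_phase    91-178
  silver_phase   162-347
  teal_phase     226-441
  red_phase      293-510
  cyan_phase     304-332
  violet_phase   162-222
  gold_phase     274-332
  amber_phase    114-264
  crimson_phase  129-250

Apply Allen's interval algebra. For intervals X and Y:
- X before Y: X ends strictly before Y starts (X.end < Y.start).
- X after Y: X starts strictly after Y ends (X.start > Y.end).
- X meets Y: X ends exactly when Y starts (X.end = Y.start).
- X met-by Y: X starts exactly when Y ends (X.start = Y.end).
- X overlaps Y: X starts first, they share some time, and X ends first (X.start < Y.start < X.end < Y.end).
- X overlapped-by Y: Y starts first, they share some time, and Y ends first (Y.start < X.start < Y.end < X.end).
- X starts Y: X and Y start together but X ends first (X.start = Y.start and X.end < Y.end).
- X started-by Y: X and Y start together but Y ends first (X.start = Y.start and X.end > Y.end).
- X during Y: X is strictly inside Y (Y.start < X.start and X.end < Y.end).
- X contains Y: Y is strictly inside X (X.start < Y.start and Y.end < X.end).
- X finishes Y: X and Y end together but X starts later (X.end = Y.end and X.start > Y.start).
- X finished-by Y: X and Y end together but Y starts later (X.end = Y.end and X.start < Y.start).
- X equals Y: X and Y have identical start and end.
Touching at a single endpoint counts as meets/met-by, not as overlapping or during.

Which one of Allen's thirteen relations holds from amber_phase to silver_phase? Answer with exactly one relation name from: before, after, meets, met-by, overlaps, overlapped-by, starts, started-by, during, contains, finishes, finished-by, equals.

overlaps

amber_phase = [114, 264]; silver_phase = [162, 347].
Compare endpoints: amber_phase.start < silver_phase.start, amber_phase.start < silver_phase.end, amber_phase.end > silver_phase.start, amber_phase.end < silver_phase.end.
That pattern is 'overlaps'.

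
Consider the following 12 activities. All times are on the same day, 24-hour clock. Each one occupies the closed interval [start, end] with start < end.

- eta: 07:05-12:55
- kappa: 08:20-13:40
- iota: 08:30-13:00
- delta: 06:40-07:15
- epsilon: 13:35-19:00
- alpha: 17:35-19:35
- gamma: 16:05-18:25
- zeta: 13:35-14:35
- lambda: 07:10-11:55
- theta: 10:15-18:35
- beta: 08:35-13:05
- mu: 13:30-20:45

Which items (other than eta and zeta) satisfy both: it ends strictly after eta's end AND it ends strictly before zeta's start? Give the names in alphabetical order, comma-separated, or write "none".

beta, iota

Conditions: its end is strictly after eta's end (X.end > 12:55) AND its end is strictly before zeta's start (X.end < 13:35).
alpha: end 19:35 > 12:55? ✓; end 19:35 < 13:35? ✗ → no.
beta: end 13:05 > 12:55? ✓; end 13:05 < 13:35? ✓ → yes.
delta: end 07:15 > 12:55? ✗; end 07:15 < 13:35? ✓ → no.
epsilon: end 19:00 > 12:55? ✓; end 19:00 < 13:35? ✗ → no.
gamma: end 18:25 > 12:55? ✓; end 18:25 < 13:35? ✗ → no.
iota: end 13:00 > 12:55? ✓; end 13:00 < 13:35? ✓ → yes.
kappa: end 13:40 > 12:55? ✓; end 13:40 < 13:35? ✗ → no.
lambda: end 11:55 > 12:55? ✗; end 11:55 < 13:35? ✓ → no.
mu: end 20:45 > 12:55? ✓; end 20:45 < 13:35? ✗ → no.
theta: end 18:35 > 12:55? ✓; end 18:35 < 13:35? ✗ → no.
Result: beta, iota.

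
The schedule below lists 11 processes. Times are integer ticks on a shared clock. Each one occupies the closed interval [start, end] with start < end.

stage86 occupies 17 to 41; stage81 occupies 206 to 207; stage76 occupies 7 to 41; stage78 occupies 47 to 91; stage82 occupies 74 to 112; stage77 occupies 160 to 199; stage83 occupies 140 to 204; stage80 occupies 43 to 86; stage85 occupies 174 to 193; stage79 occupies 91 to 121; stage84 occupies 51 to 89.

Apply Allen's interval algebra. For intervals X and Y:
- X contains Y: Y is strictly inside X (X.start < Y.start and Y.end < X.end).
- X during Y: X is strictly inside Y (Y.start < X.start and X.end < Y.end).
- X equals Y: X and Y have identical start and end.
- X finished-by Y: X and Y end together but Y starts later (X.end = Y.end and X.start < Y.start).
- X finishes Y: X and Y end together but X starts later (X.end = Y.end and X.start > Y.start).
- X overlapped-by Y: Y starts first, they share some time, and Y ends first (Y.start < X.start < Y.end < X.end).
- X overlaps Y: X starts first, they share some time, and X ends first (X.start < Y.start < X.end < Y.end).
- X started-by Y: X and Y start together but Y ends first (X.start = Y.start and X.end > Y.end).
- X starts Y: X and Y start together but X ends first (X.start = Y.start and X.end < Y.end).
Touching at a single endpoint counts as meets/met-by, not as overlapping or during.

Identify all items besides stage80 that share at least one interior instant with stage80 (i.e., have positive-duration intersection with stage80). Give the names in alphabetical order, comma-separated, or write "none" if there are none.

stage78, stage82, stage84

Target stage80 = [43, 86].
stage76 [7, 41] → before → no.
stage77 [160, 199] → after → no.
stage78 [47, 91] → overlapped-by → yes.
stage79 [91, 121] → after → no.
stage81 [206, 207] → after → no.
stage82 [74, 112] → overlapped-by → yes.
stage83 [140, 204] → after → no.
stage84 [51, 89] → overlapped-by → yes.
stage85 [174, 193] → after → no.
stage86 [17, 41] → before → no.
Result: stage78, stage82, stage84.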